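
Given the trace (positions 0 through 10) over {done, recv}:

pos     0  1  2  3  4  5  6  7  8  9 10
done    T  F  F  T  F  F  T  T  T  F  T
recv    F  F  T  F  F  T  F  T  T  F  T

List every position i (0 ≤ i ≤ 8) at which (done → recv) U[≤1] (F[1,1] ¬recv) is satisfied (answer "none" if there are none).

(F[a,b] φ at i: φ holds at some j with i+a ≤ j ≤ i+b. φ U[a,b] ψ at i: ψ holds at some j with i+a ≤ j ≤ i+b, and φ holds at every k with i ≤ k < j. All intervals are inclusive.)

Evaluate at each i in [0,8]:
  i=0: ✓ (rhs at j=0)
  i=1: ✓ (rhs at j=2; lhs holds on [1,1])
  i=2: ✓ (rhs at j=2)
  i=3: ✓ (rhs at j=3)
  i=4: ✓ (rhs at j=5; lhs holds on [4,4])
  i=5: ✓ (rhs at j=5)
  i=6: ✗ (no rhs in [6,7])
  i=7: ✓ (rhs at j=8; lhs holds on [7,7])
  i=8: ✓ (rhs at j=8)

0, 1, 2, 3, 4, 5, 7, 8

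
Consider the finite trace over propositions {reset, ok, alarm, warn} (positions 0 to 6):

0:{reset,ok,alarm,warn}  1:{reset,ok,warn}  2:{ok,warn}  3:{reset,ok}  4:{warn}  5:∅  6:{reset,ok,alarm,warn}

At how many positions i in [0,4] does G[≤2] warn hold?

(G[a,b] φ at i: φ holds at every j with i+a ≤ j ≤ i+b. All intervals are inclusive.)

Evaluate at each i in [0,4]:
  i=0: ✓ (all of [0,2])
  i=1: ✗ (fails at j=3)
  i=2: ✗ (fails at j=3)
  i=3: ✗ (fails at j=3)
  i=4: ✗ (fails at j=5)
Positions where it holds: {0} → 1.

1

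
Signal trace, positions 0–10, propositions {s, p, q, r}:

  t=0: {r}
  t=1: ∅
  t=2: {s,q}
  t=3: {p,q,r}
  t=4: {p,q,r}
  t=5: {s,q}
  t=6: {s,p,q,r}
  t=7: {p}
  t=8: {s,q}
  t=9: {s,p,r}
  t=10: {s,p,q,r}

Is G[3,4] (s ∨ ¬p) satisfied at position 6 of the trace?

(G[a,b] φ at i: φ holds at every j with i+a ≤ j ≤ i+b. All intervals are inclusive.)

Yes

Check (s ∨ ¬p) at every j in [9,10]:
  j=9: true
  j=10: true
All positions satisfy it → formula holds.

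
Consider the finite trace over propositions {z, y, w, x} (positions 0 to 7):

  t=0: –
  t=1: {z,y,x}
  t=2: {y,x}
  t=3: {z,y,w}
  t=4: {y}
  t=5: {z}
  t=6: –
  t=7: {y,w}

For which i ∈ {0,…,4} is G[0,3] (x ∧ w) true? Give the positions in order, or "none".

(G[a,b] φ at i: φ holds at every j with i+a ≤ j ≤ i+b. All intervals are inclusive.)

Evaluate at each i in [0,4]:
  i=0: ✗ (fails at j=0)
  i=1: ✗ (fails at j=1)
  i=2: ✗ (fails at j=2)
  i=3: ✗ (fails at j=3)
  i=4: ✗ (fails at j=4)

none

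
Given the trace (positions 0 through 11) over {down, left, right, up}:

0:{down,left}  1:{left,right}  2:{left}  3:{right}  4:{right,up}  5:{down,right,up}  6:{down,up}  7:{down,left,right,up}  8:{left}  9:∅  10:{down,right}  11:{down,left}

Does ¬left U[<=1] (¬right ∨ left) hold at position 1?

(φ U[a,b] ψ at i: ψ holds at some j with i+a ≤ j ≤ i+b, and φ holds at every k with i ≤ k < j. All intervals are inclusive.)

Holds

Need some j in [1,2] with (¬right ∨ left), and ¬left at every k in [1,j-1].
  j=1: (¬right ∨ left) holds; no prefix to check → satisfied.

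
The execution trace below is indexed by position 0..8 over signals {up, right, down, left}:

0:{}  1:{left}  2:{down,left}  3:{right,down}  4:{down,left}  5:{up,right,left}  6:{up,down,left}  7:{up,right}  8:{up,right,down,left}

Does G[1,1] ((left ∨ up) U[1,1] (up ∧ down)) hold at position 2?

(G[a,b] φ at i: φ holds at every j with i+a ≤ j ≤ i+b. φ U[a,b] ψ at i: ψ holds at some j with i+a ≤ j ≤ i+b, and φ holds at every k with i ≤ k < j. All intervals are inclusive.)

Check ((left ∨ up) U[1,1] (up ∧ down)) at every j in [3,3]:
  j=3: fails
Fails at j=3 → formula fails.

False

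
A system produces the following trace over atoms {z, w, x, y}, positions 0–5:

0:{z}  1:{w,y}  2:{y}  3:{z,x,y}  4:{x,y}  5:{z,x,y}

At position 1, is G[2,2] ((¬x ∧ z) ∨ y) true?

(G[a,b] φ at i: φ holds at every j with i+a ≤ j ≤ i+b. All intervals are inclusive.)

Check ((¬x ∧ z) ∨ y) at every j in [3,3]:
  j=3: true
All positions satisfy it → formula holds.

Yes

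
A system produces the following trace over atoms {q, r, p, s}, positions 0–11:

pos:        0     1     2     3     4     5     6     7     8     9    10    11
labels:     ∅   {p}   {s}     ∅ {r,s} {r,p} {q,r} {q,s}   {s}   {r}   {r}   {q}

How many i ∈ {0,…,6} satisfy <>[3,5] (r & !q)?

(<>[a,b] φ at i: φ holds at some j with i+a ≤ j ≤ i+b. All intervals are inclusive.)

6

Evaluate at each i in [0,6]:
  i=0: ✓ (witness j=4)
  i=1: ✓ (witness j=4)
  i=2: ✓ (witness j=5)
  i=3: ✗ (none in [6,8])
  i=4: ✓ (witness j=9)
  i=5: ✓ (witness j=9)
  i=6: ✓ (witness j=9)
Positions where it holds: {0, 1, 2, 4, 5, 6} → 6.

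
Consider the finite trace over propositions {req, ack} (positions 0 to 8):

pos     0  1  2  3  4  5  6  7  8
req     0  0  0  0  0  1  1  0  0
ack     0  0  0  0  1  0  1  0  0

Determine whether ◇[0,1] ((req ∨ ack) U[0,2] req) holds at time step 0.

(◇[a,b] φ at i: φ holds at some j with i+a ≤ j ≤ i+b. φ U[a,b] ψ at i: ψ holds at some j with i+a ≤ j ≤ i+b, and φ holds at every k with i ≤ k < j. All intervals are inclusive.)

Check ((req ∨ ack) U[0,2] req) at each j in [0,1]:
  j=0: fails
  j=1: fails
No position in the window satisfies it → formula fails.

No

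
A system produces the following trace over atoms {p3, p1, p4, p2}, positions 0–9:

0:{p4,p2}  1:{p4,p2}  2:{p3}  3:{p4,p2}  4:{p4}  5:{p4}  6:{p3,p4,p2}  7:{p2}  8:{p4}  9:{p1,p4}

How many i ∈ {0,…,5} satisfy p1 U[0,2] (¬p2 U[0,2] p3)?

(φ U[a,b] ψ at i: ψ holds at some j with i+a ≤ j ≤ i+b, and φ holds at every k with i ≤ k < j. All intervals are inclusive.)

Evaluate at each i in [0,5]:
  i=0: ✗ (lhs fails at k=0 before rhs at j=2)
  i=1: ✗ (lhs fails at k=1 before rhs at j=2)
  i=2: ✓ (rhs at j=2)
  i=3: ✗ (lhs fails at k=3 before rhs at j=4)
  i=4: ✓ (rhs at j=4)
  i=5: ✓ (rhs at j=5)
Positions where it holds: {2, 4, 5} → 3.

3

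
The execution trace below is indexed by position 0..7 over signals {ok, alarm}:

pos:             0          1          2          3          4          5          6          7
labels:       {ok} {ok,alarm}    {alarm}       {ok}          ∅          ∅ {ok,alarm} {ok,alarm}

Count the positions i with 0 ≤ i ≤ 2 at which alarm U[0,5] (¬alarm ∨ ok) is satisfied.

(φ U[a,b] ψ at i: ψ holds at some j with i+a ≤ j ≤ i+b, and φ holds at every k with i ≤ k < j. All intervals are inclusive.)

3

Evaluate at each i in [0,2]:
  i=0: ✓ (rhs at j=0)
  i=1: ✓ (rhs at j=1)
  i=2: ✓ (rhs at j=3; lhs holds on [2,2])
Positions where it holds: {0, 1, 2} → 3.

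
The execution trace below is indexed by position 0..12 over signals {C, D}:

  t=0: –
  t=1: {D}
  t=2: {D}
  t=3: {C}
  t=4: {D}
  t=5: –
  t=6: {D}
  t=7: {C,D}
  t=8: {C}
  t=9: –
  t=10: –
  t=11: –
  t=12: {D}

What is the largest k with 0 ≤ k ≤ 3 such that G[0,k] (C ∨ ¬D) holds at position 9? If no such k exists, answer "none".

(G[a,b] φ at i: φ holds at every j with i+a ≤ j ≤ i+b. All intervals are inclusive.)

2

(C ∨ ¬D) must hold from j=9 onward; find where it first fails.
  j=9: holds
  j=10: holds
  j=11: holds
  j=12: fails
Holds on [9,11], so largest k = 2.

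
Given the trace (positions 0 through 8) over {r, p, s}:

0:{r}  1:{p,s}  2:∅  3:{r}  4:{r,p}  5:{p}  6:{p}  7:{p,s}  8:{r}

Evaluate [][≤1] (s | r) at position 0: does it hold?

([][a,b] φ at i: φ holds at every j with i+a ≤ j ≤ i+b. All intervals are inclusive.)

True

Check (s | r) at every j in [0,1]:
  j=0: true
  j=1: true
All positions satisfy it → formula holds.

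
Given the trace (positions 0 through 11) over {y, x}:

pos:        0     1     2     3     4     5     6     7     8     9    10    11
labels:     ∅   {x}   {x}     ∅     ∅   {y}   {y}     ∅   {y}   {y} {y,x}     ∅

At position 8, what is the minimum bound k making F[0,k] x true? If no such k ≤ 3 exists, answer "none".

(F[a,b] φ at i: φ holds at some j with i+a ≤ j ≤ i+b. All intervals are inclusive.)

2

Scan j = 8,9,… for x:
  j=8: fails
  j=9: fails
  j=10: holds
First hit at j=10, so smallest k = 10-8 = 2.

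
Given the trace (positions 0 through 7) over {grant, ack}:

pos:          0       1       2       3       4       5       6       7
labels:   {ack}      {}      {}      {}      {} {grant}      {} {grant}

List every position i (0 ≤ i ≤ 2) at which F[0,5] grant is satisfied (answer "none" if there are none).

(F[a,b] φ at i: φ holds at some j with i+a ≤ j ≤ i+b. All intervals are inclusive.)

Evaluate at each i in [0,2]:
  i=0: ✓ (witness j=5)
  i=1: ✓ (witness j=5)
  i=2: ✓ (witness j=5)

0, 1, 2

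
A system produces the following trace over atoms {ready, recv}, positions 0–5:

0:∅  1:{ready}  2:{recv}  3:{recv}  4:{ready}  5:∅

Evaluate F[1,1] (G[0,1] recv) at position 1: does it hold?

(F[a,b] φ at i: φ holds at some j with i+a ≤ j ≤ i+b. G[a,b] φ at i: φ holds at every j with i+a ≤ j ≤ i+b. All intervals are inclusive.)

Check G[0,1] recv at each j in [2,2]:
  j=2: holds on [2,3]
Found at j=2 → formula holds.

Yes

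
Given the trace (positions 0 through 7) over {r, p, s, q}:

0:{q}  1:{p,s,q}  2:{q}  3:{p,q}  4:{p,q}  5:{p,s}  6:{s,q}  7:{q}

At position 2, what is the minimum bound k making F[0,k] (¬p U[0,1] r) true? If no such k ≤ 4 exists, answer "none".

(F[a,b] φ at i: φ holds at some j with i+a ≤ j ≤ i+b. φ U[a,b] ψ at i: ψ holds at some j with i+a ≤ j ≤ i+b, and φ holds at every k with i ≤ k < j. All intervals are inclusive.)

none

Scan j = 2,3,… for (¬p U[0,1] r):
  j=2: fails
  j=3: fails
  j=4: fails
  j=5: fails
  j=6: fails
No j in [2,6] satisfies it → none.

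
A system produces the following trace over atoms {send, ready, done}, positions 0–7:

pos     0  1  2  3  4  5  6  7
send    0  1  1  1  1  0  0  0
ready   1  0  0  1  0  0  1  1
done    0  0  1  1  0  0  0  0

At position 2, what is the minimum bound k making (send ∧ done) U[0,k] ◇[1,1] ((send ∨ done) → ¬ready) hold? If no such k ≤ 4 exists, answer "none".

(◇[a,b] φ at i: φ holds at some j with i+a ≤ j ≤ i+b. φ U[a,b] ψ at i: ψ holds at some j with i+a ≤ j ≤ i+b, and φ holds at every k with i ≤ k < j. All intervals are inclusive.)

Need earliest j ≥ 2 with ◇[1,1] ((send ∨ done) → ¬ready), and (send ∧ done) at every k in [2,j-1].
  j=2: rhs fails.
  j=3: rhs holds; lhs holds on [2,2]. k = 1.

1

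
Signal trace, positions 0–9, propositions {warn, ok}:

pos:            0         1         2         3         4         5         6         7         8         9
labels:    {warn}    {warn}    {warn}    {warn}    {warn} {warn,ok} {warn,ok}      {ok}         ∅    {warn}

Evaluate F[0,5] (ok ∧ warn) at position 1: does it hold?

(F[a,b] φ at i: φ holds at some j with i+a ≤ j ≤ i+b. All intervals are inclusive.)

Check (ok ∧ warn) at each j in [1,6]:
  j=1: false
  j=2: false
  j=3: false
  j=4: false
  j=5: true
  j=6: true
Found at j=5 → formula holds.

Holds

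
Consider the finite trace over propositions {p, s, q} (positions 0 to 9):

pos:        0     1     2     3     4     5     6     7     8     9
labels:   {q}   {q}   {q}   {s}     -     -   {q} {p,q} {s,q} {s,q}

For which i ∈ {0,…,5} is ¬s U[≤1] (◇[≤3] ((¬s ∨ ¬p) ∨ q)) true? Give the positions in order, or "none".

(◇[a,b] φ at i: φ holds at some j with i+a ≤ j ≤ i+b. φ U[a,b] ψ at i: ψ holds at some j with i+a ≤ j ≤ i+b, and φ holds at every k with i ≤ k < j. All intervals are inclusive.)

0, 1, 2, 3, 4, 5

Evaluate at each i in [0,5]:
  i=0: ✓ (rhs at j=0)
  i=1: ✓ (rhs at j=1)
  i=2: ✓ (rhs at j=2)
  i=3: ✓ (rhs at j=3)
  i=4: ✓ (rhs at j=4)
  i=5: ✓ (rhs at j=5)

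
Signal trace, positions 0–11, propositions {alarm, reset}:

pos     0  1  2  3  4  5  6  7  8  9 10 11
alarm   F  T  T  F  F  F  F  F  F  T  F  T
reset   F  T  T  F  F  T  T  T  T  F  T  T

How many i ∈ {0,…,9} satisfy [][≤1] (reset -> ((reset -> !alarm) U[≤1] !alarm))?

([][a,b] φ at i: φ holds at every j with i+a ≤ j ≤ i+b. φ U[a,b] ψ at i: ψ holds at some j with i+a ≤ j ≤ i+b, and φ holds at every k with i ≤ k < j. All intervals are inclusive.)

7

Evaluate at each i in [0,9]:
  i=0: ✗ (fails at j=1)
  i=1: ✗ (fails at j=1)
  i=2: ✗ (fails at j=2)
  i=3: ✓ (all of [3,4])
  i=4: ✓ (all of [4,5])
  i=5: ✓ (all of [5,6])
  i=6: ✓ (all of [6,7])
  i=7: ✓ (all of [7,8])
  i=8: ✓ (all of [8,9])
  i=9: ✓ (all of [9,10])
Positions where it holds: {3, 4, 5, 6, 7, 8, 9} → 7.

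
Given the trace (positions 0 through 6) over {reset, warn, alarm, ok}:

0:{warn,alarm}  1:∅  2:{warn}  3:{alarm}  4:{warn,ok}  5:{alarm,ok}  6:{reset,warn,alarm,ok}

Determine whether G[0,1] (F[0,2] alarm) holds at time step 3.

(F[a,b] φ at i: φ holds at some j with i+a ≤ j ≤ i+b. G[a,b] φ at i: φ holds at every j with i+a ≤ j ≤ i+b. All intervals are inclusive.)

Check F[0,2] alarm at every j in [3,4]:
  j=3: holds (witness at 3)
  j=4: holds (witness at 5)
All positions satisfy it → formula holds.

True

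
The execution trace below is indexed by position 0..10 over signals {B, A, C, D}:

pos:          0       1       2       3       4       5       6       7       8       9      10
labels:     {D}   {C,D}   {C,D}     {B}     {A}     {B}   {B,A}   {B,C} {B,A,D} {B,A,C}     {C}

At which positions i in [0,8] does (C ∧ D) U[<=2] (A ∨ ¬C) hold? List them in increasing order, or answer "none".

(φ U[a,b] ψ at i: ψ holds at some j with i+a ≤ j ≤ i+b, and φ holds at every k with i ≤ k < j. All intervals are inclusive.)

Evaluate at each i in [0,8]:
  i=0: ✓ (rhs at j=0)
  i=1: ✓ (rhs at j=3; lhs holds on [1,2])
  i=2: ✓ (rhs at j=3; lhs holds on [2,2])
  i=3: ✓ (rhs at j=3)
  i=4: ✓ (rhs at j=4)
  i=5: ✓ (rhs at j=5)
  i=6: ✓ (rhs at j=6)
  i=7: ✗ (lhs fails at k=7 before rhs at j=8)
  i=8: ✓ (rhs at j=8)

0, 1, 2, 3, 4, 5, 6, 8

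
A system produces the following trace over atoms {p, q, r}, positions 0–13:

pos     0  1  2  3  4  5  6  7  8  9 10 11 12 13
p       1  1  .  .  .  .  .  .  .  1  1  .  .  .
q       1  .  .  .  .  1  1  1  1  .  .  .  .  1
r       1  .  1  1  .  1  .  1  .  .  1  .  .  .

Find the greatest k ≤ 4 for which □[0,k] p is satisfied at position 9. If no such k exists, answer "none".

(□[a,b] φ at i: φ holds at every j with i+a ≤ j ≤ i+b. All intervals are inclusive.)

1

p must hold from j=9 onward; find where it first fails.
  j=9: holds
  j=10: holds
  j=11: fails
Holds on [9,10], so largest k = 1.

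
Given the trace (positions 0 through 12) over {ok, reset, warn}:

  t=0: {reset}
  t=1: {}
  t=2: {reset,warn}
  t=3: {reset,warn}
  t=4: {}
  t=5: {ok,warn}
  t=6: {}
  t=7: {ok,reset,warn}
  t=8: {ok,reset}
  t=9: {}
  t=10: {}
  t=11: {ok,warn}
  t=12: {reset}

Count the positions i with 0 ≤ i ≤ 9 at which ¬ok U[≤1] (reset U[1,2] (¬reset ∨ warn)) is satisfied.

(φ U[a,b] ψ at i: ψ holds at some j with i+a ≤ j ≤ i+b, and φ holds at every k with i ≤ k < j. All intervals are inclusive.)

7

Evaluate at each i in [0,9]:
  i=0: ✓ (rhs at j=0)
  i=1: ✓ (rhs at j=2; lhs holds on [1,1])
  i=2: ✓ (rhs at j=2)
  i=3: ✓ (rhs at j=3)
  i=4: ✗ (no rhs in [4,5])
  i=5: ✗ (no rhs in [5,6])
  i=6: ✓ (rhs at j=7; lhs holds on [6,6])
  i=7: ✓ (rhs at j=7)
  i=8: ✓ (rhs at j=8)
  i=9: ✗ (no rhs in [9,10])
Positions where it holds: {0, 1, 2, 3, 6, 7, 8} → 7.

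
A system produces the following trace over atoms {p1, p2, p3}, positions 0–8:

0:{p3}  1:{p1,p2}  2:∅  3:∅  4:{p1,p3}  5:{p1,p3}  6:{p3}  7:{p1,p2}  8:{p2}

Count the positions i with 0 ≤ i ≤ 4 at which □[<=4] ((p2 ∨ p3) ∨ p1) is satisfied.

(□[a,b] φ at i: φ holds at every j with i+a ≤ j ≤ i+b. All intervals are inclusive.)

Evaluate at each i in [0,4]:
  i=0: ✗ (fails at j=2)
  i=1: ✗ (fails at j=2)
  i=2: ✗ (fails at j=2)
  i=3: ✗ (fails at j=3)
  i=4: ✓ (all of [4,8])
Positions where it holds: {4} → 1.

1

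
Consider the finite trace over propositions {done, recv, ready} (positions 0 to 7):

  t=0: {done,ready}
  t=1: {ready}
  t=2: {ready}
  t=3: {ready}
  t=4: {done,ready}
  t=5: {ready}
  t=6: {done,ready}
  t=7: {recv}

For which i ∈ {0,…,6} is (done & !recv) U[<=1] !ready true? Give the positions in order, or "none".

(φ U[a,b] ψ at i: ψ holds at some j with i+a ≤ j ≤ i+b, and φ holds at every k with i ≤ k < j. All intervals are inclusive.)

Evaluate at each i in [0,6]:
  i=0: ✗ (no rhs in [0,1])
  i=1: ✗ (no rhs in [1,2])
  i=2: ✗ (no rhs in [2,3])
  i=3: ✗ (no rhs in [3,4])
  i=4: ✗ (no rhs in [4,5])
  i=5: ✗ (no rhs in [5,6])
  i=6: ✓ (rhs at j=7; lhs holds on [6,6])

6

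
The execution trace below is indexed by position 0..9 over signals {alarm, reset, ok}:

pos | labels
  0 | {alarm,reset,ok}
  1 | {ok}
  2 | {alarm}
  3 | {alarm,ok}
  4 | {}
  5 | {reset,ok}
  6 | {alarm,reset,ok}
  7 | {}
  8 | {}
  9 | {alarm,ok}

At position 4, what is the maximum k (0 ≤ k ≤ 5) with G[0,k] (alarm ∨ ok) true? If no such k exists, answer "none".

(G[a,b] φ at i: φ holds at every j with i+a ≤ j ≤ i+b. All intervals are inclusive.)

(alarm ∨ ok) must hold from j=4 onward; find where it first fails.
  j=4: fails → no k works.

none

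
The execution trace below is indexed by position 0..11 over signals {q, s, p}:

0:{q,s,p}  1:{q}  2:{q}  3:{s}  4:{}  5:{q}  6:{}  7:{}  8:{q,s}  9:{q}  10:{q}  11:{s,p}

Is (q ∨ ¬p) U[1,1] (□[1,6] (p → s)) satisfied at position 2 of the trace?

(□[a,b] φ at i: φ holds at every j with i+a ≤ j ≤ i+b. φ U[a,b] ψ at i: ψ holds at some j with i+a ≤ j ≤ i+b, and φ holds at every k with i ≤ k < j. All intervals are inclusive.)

True

Need some j in [3,3] with □[1,6] (p → s), and (q ∨ ¬p) at every k in [2,j-1].
  j=3: □[1,6] (p → s) holds; (q ∨ ¬p) holds at every k in [2,2] → satisfied.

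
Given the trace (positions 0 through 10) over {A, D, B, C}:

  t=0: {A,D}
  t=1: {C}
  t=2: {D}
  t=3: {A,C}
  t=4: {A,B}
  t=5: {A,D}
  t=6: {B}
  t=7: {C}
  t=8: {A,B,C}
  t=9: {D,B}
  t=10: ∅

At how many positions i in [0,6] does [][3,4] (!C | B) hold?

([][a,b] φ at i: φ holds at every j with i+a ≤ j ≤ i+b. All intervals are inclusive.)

4

Evaluate at each i in [0,6]:
  i=0: ✗ (fails at j=3)
  i=1: ✓ (all of [4,5])
  i=2: ✓ (all of [5,6])
  i=3: ✗ (fails at j=7)
  i=4: ✗ (fails at j=7)
  i=5: ✓ (all of [8,9])
  i=6: ✓ (all of [9,10])
Positions where it holds: {1, 2, 5, 6} → 4.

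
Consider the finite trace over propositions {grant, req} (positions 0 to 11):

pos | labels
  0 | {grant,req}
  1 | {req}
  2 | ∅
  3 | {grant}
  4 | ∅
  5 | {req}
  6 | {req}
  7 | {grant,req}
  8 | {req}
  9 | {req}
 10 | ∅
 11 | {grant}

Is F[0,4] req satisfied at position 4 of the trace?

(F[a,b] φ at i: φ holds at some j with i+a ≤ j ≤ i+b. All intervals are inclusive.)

Holds

Check req at each j in [4,8]:
  j=4: false
  j=5: true
  j=6: true
  j=7: true
  j=8: true
Found at j=5 → formula holds.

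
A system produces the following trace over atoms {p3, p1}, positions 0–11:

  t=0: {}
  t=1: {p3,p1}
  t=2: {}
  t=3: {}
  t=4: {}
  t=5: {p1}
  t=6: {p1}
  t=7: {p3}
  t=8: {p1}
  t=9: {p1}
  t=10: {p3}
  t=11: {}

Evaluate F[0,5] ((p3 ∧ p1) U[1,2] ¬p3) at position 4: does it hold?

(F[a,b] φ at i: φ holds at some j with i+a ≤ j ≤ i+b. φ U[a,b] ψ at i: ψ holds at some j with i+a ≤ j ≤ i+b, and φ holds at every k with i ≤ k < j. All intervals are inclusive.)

No

Check ((p3 ∧ p1) U[1,2] ¬p3) at each j in [4,9]:
  j=4: fails
  j=5: fails
  j=6: fails
  j=7: fails
  j=8: fails
  j=9: fails
No position in the window satisfies it → formula fails.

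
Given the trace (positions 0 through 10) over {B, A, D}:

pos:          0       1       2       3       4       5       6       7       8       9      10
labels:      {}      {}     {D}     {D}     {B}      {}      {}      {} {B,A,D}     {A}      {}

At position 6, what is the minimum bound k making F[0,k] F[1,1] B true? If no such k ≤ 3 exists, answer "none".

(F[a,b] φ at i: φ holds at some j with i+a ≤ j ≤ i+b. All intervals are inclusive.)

Scan j = 6,7,… for F[1,1] B:
  j=6: fails
  j=7: holds
First hit at j=7, so smallest k = 7-6 = 1.

1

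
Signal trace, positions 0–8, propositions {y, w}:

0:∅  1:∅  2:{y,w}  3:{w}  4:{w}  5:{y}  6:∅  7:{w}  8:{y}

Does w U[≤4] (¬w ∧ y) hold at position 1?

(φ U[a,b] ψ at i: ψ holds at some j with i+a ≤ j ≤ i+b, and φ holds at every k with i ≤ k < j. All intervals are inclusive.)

Need some j in [1,5] with (¬w ∧ y), and w at every k in [1,j-1].
  j=1: (¬w ∧ y) false.
  j=2: (¬w ∧ y) false.
  j=3: (¬w ∧ y) false.
  j=4: (¬w ∧ y) false.
  j=5: (¬w ∧ y) holds, but w fails at k=1 → not this j.
No j in the window works → until fails.

False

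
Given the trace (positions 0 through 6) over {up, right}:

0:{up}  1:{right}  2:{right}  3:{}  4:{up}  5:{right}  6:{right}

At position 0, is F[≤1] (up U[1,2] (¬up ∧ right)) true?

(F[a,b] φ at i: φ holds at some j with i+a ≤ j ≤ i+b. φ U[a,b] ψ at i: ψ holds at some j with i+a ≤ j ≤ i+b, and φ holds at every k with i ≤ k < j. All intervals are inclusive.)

Check (up U[1,2] (¬up ∧ right)) at each j in [0,1]:
  j=0: holds
  j=1: fails
Found at j=0 → formula holds.

True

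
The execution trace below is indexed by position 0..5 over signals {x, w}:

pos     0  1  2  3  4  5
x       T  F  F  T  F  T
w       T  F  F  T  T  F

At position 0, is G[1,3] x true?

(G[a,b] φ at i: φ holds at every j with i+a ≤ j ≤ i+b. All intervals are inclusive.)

Check x at every j in [1,3]:
  j=1: false
  j=2: false
  j=3: true
Fails at j=1 → formula fails.

False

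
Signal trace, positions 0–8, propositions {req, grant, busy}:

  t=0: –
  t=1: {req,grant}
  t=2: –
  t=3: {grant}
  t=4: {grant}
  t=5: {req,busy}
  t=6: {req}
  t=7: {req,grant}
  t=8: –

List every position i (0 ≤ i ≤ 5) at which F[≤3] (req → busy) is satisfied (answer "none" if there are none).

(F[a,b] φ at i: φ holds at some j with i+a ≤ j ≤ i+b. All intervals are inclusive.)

Evaluate at each i in [0,5]:
  i=0: ✓ (witness j=0)
  i=1: ✓ (witness j=2)
  i=2: ✓ (witness j=2)
  i=3: ✓ (witness j=3)
  i=4: ✓ (witness j=4)
  i=5: ✓ (witness j=5)

0, 1, 2, 3, 4, 5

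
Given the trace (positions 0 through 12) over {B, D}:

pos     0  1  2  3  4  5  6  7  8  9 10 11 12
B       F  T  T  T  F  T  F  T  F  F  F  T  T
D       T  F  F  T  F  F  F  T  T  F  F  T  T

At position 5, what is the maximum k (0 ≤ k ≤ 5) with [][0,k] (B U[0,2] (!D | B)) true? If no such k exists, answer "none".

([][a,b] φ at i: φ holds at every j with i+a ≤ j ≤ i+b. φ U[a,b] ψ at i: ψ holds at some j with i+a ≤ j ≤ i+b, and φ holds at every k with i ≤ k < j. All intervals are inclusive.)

2

(B U[0,2] (!D | B)) must hold from j=5 onward; find where it first fails.
  j=5: holds
  j=6: holds
  j=7: holds
  j=8: fails
Holds on [5,7], so largest k = 2.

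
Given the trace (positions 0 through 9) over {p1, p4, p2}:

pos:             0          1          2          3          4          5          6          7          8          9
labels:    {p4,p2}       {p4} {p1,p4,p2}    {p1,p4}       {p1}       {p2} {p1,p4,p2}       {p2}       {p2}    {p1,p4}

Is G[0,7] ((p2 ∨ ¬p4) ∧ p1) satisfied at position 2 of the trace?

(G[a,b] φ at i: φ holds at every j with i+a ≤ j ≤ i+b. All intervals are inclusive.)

Check ((p2 ∨ ¬p4) ∧ p1) at every j in [2,9]:
  j=2: true
  j=3: false
  j=4: true
  j=5: false
  j=6: true
  j=7: false
  j=8: false
  j=9: false
Fails at j=3 → formula fails.

False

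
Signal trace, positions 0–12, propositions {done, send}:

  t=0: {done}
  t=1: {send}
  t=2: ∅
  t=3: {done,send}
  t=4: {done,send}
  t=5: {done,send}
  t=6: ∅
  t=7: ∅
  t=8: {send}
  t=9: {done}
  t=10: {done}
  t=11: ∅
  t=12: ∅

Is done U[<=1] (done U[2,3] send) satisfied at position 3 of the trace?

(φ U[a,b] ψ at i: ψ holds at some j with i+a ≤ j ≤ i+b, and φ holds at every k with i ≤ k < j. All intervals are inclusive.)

Yes

Need some j in [3,4] with (done U[2,3] send), and done at every k in [3,j-1].
  j=3: (done U[2,3] send) holds; no prefix to check → satisfied.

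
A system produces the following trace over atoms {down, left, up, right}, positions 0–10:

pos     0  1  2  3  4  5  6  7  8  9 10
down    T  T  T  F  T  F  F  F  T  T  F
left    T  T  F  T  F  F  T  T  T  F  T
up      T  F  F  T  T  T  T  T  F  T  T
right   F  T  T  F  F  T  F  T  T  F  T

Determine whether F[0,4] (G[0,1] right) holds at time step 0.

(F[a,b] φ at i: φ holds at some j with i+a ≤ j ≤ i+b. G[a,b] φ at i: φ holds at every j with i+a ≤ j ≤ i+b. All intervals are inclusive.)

True

Check G[0,1] right at each j in [0,4]:
  j=0: fails at 0
  j=1: holds on [1,2]
  j=2: fails at 3
  j=3: fails at 3
  j=4: fails at 4
Found at j=1 → formula holds.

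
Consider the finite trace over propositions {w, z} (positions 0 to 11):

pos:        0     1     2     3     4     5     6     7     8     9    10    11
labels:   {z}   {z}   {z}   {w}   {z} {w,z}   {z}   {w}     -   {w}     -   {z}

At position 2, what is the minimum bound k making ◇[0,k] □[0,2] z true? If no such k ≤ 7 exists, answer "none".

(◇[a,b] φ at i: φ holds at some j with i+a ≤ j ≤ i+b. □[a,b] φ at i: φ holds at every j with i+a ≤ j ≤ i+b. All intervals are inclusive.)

Scan j = 2,3,… for □[0,2] z:
  j=2: fails
  j=3: fails
  j=4: holds
First hit at j=4, so smallest k = 4-2 = 2.

2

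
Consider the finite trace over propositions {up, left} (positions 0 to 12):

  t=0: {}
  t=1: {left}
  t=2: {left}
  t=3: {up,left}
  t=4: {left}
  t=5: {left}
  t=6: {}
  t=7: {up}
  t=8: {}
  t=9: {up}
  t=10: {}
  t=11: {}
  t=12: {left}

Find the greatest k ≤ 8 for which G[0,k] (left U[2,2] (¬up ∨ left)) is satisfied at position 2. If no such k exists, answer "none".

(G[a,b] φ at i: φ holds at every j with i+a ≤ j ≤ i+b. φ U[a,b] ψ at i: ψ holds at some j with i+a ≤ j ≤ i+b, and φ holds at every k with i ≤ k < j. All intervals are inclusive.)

2

(left U[2,2] (¬up ∨ left)) must hold from j=2 onward; find where it first fails.
  j=2: holds
  j=3: holds
  j=4: holds
  j=5: fails
Holds on [2,4], so largest k = 2.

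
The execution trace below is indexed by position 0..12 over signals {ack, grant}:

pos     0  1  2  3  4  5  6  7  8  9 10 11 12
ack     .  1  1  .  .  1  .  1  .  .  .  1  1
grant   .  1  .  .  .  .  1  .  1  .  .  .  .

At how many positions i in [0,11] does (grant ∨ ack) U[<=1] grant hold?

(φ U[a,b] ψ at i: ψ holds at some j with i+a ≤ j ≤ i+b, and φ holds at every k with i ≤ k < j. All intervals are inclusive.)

5

Evaluate at each i in [0,11]:
  i=0: ✗ (lhs fails at k=0 before rhs at j=1)
  i=1: ✓ (rhs at j=1)
  i=2: ✗ (no rhs in [2,3])
  i=3: ✗ (no rhs in [3,4])
  i=4: ✗ (no rhs in [4,5])
  i=5: ✓ (rhs at j=6; lhs holds on [5,5])
  i=6: ✓ (rhs at j=6)
  i=7: ✓ (rhs at j=8; lhs holds on [7,7])
  i=8: ✓ (rhs at j=8)
  i=9: ✗ (no rhs in [9,10])
  i=10: ✗ (no rhs in [10,11])
  i=11: ✗ (no rhs in [11,12])
Positions where it holds: {1, 5, 6, 7, 8} → 5.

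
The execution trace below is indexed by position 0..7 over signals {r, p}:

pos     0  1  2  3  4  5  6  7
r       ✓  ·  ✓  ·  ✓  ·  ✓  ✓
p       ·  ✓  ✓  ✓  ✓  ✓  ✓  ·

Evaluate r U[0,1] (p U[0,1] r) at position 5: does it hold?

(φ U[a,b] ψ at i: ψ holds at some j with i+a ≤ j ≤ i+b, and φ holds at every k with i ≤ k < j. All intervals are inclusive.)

True

Need some j in [5,6] with (p U[0,1] r), and r at every k in [5,j-1].
  j=5: (p U[0,1] r) holds; no prefix to check → satisfied.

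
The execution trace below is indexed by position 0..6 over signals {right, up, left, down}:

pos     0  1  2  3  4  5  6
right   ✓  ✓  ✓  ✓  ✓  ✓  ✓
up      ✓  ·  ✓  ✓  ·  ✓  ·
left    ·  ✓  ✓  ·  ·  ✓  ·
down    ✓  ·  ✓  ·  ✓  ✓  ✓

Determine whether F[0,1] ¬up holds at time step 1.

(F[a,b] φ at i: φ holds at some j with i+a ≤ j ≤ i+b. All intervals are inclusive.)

Check ¬up at each j in [1,2]:
  j=1: true
  j=2: false
Found at j=1 → formula holds.

Holds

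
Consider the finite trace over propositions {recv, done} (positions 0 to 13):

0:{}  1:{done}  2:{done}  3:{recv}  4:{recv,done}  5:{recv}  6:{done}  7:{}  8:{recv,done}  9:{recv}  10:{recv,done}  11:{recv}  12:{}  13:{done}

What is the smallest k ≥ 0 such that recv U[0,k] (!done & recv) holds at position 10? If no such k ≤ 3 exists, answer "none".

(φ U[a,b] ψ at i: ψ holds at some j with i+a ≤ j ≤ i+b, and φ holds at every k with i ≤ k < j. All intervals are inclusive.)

1

Need earliest j ≥ 10 with (!done & recv), and recv at every k in [10,j-1].
  j=10: rhs fails.
  j=11: rhs holds; lhs holds on [10,10]. k = 1.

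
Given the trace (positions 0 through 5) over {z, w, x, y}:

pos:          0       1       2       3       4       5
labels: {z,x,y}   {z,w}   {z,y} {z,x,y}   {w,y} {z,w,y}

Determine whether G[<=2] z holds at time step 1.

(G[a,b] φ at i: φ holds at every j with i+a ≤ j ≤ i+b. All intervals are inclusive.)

Holds

Check z at every j in [1,3]:
  j=1: true
  j=2: true
  j=3: true
All positions satisfy it → formula holds.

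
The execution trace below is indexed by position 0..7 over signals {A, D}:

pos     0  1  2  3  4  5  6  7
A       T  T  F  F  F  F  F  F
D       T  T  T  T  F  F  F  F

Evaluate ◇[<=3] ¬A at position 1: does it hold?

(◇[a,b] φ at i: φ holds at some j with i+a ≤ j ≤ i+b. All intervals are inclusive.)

Check ¬A at each j in [1,4]:
  j=1: false
  j=2: true
  j=3: true
  j=4: true
Found at j=2 → formula holds.

True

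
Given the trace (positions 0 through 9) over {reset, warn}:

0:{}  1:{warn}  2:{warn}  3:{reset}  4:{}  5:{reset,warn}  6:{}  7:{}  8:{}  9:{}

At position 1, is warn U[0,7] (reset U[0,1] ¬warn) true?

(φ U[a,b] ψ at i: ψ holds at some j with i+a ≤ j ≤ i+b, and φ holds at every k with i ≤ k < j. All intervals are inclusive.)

True

Need some j in [1,8] with (reset U[0,1] ¬warn), and warn at every k in [1,j-1].
  j=1: (reset U[0,1] ¬warn) — fails.
  j=2: (reset U[0,1] ¬warn) — fails.
  j=3: (reset U[0,1] ¬warn) holds; warn holds at every k in [1,2] → satisfied.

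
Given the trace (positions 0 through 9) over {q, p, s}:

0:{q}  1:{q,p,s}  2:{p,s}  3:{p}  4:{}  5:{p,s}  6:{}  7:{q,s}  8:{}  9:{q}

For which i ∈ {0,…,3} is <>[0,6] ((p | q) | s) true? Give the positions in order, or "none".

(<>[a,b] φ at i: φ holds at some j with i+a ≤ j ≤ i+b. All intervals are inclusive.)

Evaluate at each i in [0,3]:
  i=0: ✓ (witness j=0)
  i=1: ✓ (witness j=1)
  i=2: ✓ (witness j=2)
  i=3: ✓ (witness j=3)

0, 1, 2, 3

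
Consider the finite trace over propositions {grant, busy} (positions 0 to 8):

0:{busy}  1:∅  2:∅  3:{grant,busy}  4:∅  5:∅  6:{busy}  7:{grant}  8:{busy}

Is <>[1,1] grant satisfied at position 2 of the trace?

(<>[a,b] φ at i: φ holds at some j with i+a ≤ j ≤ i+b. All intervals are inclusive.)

Yes

Check grant at each j in [3,3]:
  j=3: true
Found at j=3 → formula holds.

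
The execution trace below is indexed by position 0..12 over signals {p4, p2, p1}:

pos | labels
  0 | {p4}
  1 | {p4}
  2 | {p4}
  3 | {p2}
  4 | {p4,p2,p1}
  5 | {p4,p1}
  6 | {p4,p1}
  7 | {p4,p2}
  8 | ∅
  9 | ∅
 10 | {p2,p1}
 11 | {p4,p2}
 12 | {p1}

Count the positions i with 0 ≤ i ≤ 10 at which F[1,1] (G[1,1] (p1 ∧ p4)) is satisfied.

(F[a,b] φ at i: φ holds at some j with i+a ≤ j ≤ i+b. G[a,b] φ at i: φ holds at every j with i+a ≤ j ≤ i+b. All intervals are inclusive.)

3

Evaluate at each i in [0,10]:
  i=0: ✗ (none in [1,1])
  i=1: ✗ (none in [2,2])
  i=2: ✓ (witness j=3)
  i=3: ✓ (witness j=4)
  i=4: ✓ (witness j=5)
  i=5: ✗ (none in [6,6])
  i=6: ✗ (none in [7,7])
  i=7: ✗ (none in [8,8])
  i=8: ✗ (none in [9,9])
  i=9: ✗ (none in [10,10])
  i=10: ✗ (none in [11,11])
Positions where it holds: {2, 3, 4} → 3.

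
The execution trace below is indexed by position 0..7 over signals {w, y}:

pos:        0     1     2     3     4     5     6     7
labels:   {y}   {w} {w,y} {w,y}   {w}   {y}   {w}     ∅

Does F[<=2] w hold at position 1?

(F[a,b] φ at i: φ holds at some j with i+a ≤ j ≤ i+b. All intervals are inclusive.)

Check w at each j in [1,3]:
  j=1: true
  j=2: true
  j=3: true
Found at j=1 → formula holds.

True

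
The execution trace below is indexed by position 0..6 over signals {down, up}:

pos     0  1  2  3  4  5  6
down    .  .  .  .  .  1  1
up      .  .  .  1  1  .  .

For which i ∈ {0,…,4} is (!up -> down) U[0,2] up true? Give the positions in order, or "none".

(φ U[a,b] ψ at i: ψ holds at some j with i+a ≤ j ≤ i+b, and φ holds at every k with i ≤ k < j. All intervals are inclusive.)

Evaluate at each i in [0,4]:
  i=0: ✗ (no rhs in [0,2])
  i=1: ✗ (lhs fails at k=1 before rhs at j=3)
  i=2: ✗ (lhs fails at k=2 before rhs at j=3)
  i=3: ✓ (rhs at j=3)
  i=4: ✓ (rhs at j=4)

3, 4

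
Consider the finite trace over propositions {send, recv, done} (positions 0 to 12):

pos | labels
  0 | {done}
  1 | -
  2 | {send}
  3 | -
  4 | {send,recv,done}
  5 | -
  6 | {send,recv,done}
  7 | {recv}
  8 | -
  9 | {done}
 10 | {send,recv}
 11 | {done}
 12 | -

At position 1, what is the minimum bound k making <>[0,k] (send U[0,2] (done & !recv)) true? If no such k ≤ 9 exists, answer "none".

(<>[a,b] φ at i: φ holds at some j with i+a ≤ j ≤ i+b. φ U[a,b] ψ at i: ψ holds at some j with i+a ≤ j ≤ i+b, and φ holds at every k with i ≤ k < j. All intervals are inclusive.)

8

Scan j = 1,2,… for (send U[0,2] (done & !recv)):
  j=1: fails
  j=2: fails
  j=3: fails
  j=4: fails
  j=5: fails
  j=6: fails
  j=7: fails
  j=8: fails
  j=9: holds
First hit at j=9, so smallest k = 9-1 = 8.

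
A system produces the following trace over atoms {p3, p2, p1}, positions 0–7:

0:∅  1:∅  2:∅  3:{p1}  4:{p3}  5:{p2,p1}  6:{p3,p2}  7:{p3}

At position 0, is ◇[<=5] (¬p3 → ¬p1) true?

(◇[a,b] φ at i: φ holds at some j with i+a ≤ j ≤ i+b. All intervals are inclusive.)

Holds

Check (¬p3 → ¬p1) at each j in [0,5]:
  j=0: true
  j=1: true
  j=2: true
  j=3: false
  j=4: true
  j=5: false
Found at j=0 → formula holds.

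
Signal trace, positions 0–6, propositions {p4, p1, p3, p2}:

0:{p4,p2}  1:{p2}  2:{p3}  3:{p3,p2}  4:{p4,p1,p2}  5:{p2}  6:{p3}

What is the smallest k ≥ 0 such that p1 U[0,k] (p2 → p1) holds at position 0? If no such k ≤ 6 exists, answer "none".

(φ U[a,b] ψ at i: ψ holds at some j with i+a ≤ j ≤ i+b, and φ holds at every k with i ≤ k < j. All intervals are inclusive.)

Need earliest j ≥ 0 with (p2 → p1), and p1 at every k in [0,j-1].
  j=0: rhs fails.
  j=1: rhs fails.
  j=2: rhs holds but lhs fails at k=0.
  j=3: rhs fails.
  j=4: rhs holds but lhs fails at k=0.
  j=5: rhs fails.
  j=6: rhs holds but lhs fails at k=0.
No witness within the range → none.

none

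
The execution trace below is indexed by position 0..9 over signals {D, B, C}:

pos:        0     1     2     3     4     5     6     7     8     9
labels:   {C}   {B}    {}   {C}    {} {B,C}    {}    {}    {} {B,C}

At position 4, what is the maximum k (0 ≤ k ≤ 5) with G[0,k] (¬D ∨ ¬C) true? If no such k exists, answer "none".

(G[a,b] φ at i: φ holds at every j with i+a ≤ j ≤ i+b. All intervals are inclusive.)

5

(¬D ∨ ¬C) must hold from j=4 onward; find where it first fails.
  j=4: holds
  j=5: holds
  j=6: holds
  j=7: holds
  j=8: holds
  j=9: holds
Holds through j=9; largest k = 5.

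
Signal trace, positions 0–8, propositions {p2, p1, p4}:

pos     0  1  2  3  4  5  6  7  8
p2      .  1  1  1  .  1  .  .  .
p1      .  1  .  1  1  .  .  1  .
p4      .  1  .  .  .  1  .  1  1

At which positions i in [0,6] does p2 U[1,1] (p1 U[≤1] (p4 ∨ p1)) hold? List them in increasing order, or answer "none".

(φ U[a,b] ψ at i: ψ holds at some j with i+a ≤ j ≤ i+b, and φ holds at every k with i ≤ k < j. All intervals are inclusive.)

2, 3

Evaluate at each i in [0,6]:
  i=0: ✗ (lhs fails at k=0 before rhs at j=1)
  i=1: ✗ (no rhs in [2,2])
  i=2: ✓ (rhs at j=3; lhs holds on [2,2])
  i=3: ✓ (rhs at j=4; lhs holds on [3,3])
  i=4: ✗ (lhs fails at k=4 before rhs at j=5)
  i=5: ✗ (no rhs in [6,6])
  i=6: ✗ (lhs fails at k=6 before rhs at j=7)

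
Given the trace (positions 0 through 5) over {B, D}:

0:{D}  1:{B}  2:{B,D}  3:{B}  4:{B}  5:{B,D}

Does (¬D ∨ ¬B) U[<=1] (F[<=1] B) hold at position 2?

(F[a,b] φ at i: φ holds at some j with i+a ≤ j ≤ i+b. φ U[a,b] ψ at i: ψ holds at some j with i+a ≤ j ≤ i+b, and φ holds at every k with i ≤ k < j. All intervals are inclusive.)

Need some j in [2,3] with F[<=1] B, and (¬D ∨ ¬B) at every k in [2,j-1].
  j=2: F[<=1] B holds; no prefix to check → satisfied.

True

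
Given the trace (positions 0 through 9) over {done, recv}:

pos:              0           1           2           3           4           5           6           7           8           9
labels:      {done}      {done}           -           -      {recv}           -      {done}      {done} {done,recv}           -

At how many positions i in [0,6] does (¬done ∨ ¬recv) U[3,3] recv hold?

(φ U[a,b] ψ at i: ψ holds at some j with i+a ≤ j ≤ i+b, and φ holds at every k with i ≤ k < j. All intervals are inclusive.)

Evaluate at each i in [0,6]:
  i=0: ✗ (no rhs in [3,3])
  i=1: ✓ (rhs at j=4; lhs holds on [1,3])
  i=2: ✗ (no rhs in [5,5])
  i=3: ✗ (no rhs in [6,6])
  i=4: ✗ (no rhs in [7,7])
  i=5: ✓ (rhs at j=8; lhs holds on [5,7])
  i=6: ✗ (no rhs in [9,9])
Positions where it holds: {1, 5} → 2.

2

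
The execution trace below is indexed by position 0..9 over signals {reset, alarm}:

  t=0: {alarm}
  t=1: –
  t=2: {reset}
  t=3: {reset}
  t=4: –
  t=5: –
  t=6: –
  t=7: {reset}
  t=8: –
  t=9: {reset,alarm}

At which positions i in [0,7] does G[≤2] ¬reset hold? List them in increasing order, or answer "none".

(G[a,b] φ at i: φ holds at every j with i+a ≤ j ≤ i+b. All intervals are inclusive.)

4

Evaluate at each i in [0,7]:
  i=0: ✗ (fails at j=2)
  i=1: ✗ (fails at j=2)
  i=2: ✗ (fails at j=2)
  i=3: ✗ (fails at j=3)
  i=4: ✓ (all of [4,6])
  i=5: ✗ (fails at j=7)
  i=6: ✗ (fails at j=7)
  i=7: ✗ (fails at j=7)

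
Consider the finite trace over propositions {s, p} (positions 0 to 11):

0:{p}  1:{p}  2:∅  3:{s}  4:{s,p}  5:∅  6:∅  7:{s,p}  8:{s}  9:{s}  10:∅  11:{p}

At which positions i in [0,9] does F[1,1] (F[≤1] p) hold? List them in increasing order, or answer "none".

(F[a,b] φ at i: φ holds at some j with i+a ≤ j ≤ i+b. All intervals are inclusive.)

0, 2, 3, 5, 6, 9

Evaluate at each i in [0,9]:
  i=0: ✓ (witness j=1)
  i=1: ✗ (none in [2,2])
  i=2: ✓ (witness j=3)
  i=3: ✓ (witness j=4)
  i=4: ✗ (none in [5,5])
  i=5: ✓ (witness j=6)
  i=6: ✓ (witness j=7)
  i=7: ✗ (none in [8,8])
  i=8: ✗ (none in [9,9])
  i=9: ✓ (witness j=10)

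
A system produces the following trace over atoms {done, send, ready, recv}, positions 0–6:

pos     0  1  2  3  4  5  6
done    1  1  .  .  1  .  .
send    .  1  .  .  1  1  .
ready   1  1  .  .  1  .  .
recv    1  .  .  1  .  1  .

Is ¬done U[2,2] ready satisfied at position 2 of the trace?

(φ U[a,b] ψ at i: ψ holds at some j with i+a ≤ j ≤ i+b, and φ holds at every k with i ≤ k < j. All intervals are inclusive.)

Need some j in [4,4] with ready, and ¬done at every k in [2,j-1].
  j=4: ready holds; ¬done holds at every k in [2,3] → satisfied.

Holds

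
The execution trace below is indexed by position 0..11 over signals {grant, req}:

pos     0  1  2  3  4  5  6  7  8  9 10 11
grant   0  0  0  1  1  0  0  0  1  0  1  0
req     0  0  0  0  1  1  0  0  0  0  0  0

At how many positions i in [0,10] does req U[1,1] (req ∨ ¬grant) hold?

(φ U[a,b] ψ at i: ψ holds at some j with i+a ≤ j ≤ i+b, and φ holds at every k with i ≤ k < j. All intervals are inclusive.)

2

Evaluate at each i in [0,10]:
  i=0: ✗ (lhs fails at k=0 before rhs at j=1)
  i=1: ✗ (lhs fails at k=1 before rhs at j=2)
  i=2: ✗ (no rhs in [3,3])
  i=3: ✗ (lhs fails at k=3 before rhs at j=4)
  i=4: ✓ (rhs at j=5; lhs holds on [4,4])
  i=5: ✓ (rhs at j=6; lhs holds on [5,5])
  i=6: ✗ (lhs fails at k=6 before rhs at j=7)
  i=7: ✗ (no rhs in [8,8])
  i=8: ✗ (lhs fails at k=8 before rhs at j=9)
  i=9: ✗ (no rhs in [10,10])
  i=10: ✗ (lhs fails at k=10 before rhs at j=11)
Positions where it holds: {4, 5} → 2.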